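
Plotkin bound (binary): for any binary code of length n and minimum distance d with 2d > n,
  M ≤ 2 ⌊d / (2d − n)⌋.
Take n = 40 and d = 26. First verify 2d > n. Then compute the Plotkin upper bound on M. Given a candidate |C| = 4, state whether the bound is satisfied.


Plotkin bound M ≤ 4; given |C| = 4 ≤ bound (satisfied).

Check applicability: 2d = 52, n = 40.
2d − n = 12 > 0, so Plotkin applies.
Compute d/(2d−n) = 26/12 ≈ 2.1667.
⌊d/(2d−n)⌋ = 2.
Plotkin bound: M ≤ 2·2 = 4.
Given |C| = 4, check: satisfied.
This |C| is at the Plotkin bound.


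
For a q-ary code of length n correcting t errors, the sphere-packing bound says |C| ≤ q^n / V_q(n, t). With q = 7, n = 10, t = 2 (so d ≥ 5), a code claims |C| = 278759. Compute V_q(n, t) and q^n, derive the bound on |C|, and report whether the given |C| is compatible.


V_q(n, t) = 1681, q^n = 282475249, Hamming bound = 168040, |C| = 278759 > bound (violated).

Step 1: Compute V_q(n, t) = Σ_{j=0}^2 C(n, j) (q−1)^j.
  j = 0: C(10,0)·(6)^0 = 1·1 = 1.
  j = 1: C(10,1)·(6)^1 = 10·6 = 60.
  j = 2: C(10,2)·(6)^2 = 45·36 = 1620.
  V_q(n, t) = 1 + 60 + 1620 = 1681.
Step 2: q^n = 7^10 = 282475249.
Step 3: Hamming bound ⌊q^n / V_q(n,t)⌋ = ⌊282475249/1681⌋ = 168040.
Step 4: Compare |C| = 278759 to 168040: violated.
The claimed |C| lies above the Hamming bound, so no 7-ary code of length 10 with d ≥ 5 can have 278759 codewords.


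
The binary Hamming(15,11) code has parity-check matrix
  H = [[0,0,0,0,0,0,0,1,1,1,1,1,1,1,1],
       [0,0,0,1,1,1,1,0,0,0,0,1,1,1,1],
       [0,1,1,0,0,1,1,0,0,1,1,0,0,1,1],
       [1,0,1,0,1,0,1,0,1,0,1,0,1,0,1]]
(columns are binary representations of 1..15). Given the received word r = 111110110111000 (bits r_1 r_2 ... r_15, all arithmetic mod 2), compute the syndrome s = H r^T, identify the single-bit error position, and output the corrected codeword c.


s = (0, 0, 1, 1)^T, error position = 3, corrected codeword c = 110110110111000

Compute s = H r^T mod 2 one row at a time:
  s_1 = 1 + 0 + 1 + 1 + 1 + 0 + 0 + 0 = 4 ≡ 0 (mod 2).
  s_2 = 1 + 1 + 0 + 1 + 1 + 0 + 0 + 0 = 4 ≡ 0 (mod 2).
  s_3 = 1 + 1 + 0 + 1 + 1 + 1 + 0 + 0 = 5 ≡ 1 (mod 2).
  s_4 = 1 + 1 + 1 + 1 + 0 + 1 + 0 + 0 = 5 ≡ 1 (mod 2).
s = (0, 0, 1, 1)^T — this equals column 3 of H (binary 0011), so error is at position 3.
Correct: flip bit 3 of r = 111110110111000 to get c = 110110110111000.


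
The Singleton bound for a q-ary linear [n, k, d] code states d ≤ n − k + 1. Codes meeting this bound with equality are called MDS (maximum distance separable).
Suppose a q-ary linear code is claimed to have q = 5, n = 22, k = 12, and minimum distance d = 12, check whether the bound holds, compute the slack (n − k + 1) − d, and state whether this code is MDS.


Singleton RHS = n − k + 1 = 11, slack = -1, bound violated (no such code; not MDS).

Singleton bound: d ≤ n − k + 1.
Here n = 22, k = 12, so n − k + 1 = 11.
Given d = 12, check d ≤ 11: NO.
Slack = (n − k + 1) − d = -1.
The slack is negative: d = 12 exceeds n − k + 1 = 11 by 1, so the Singleton bound is violated and no linear [22, 12, 12]_5 code can exist. In particular it is not MDS (MDS requires d = n − k + 1 exactly).
Description: the claimed parameters are [22, 12, 12]_5; such a code would be impossible (violates the Singleton bound).


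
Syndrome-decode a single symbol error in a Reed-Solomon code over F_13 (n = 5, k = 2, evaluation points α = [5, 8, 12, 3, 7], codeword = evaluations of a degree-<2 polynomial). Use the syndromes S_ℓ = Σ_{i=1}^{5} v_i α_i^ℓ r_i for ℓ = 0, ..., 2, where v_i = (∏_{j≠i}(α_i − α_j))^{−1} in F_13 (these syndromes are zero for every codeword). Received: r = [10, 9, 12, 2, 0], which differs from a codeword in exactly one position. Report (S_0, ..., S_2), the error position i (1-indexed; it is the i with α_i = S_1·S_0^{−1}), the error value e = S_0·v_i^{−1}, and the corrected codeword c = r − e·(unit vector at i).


S = (8, 4, 2), error at position 5, error magnitude e = 8, c = [10, 9, 12, 2, 5].

Step 1: column multipliers v_i = (∏_{j≠i}(α_i − α_j))^{−1} mod 13.
  i = 1 (α = 5): (5−8)(5−12)(5−3)(5−7) = (−3)·(−7)·2·(−2) = −84 ≡ 7, so v_1 = 7^{−1} = 2 (mod 13).
  i = 2 (α = 8): (8−5)(8−12)(8−3)(8−7) = 3·(−4)·5·1 = −60 ≡ 5, so v_2 = 5^{−1} = 8 (mod 13).
  i = 3 (α = 12): (12−5)(12−8)(12−3)(12−7) = 7·4·9·5 = 1260 ≡ 12, so v_3 = 12^{−1} = 12 (mod 13).
  i = 4 (α = 3): (3−5)(3−8)(3−12)(3−7) = (−2)·(−5)·(−9)·(−4) = 360 ≡ 9, so v_4 = 9^{−1} = 3 (mod 13).
  i = 5 (α = 7): (7−5)(7−8)(7−12)(7−3) = 2·(−1)·(−5)·4 = 40 ≡ 1, so v_5 = 1^{−1} = 1 (mod 13).
  v = [2, 8, 12, 3, 1].
Step 2: syndromes of r = [10, 9, 12, 2, 0] (all sums mod 13).
  S_0 = Σ v_i r_i = 2·10 + 8·9 + 12·12 + 3·2 + 1·0 = 242 ≡ 8.
  S_1 = Σ v_i α_i r_i = 2·5·10 + 8·8·9 + 12·12·12 + 3·3·2 + 1·7·0 = 2422 ≡ 4.
  α_i^2 mod 13 = [12, 12, 1, 9, 10].
  S_2 = Σ v_i α_i^2 r_i = 2·12·10 + 8·12·9 + 12·1·12 + 3·9·2 + 1·10·0 = 1302 ≡ 2.
  S = (8, 4, 2) ≠ 0, so r is not a codeword (an error is present).
Step 3: locate the error. For a single error e at position i, S_ℓ = v_i·e·α_i^ℓ, so α_err = S_1/S_0.
  S_0^{−1} = 8^{−1} = 5 (mod 13), so α_err = 4·5 = 20 ≡ 7 = α_5. Error position i = 5.
  Consistency check: S_2/S_1 = 2·10 = 20 ≡ 7 = α_err ✓ (single-error assumption holds).
Step 4: error magnitude e = S_0/v_5 = S_0·∏_{j≠5}(α_5 − α_j) = 8·1 = 8 ≡ 8 (mod 13).
Step 5: correct position 5: c_5 = r_5 − e = 0 − 8 ≡ 5 (mod 13). Hence c = [10, 9, 12, 2, 5].
  Check: interpolating c through the α_i gives m(x) = 3 + 4·x (degree < 2) with m(α_i) = c_i for every i, so c is indeed a codeword.


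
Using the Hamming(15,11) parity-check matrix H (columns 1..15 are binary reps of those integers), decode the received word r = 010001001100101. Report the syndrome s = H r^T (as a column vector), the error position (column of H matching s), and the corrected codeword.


s = (0, 1, 0, 1)^T, error position = 5, corrected codeword c = 010011001100101

Compute s = H r^T mod 2 one row at a time:
  s_1 = 0 + 1 + 1 + 0 + 0 + 1 + 0 + 1 = 4 ≡ 0 (mod 2).
  s_2 = 0 + 0 + 1 + 0 + 0 + 1 + 0 + 1 = 3 ≡ 1 (mod 2).
  s_3 = 1 + 0 + 1 + 0 + 1 + 0 + 0 + 1 = 4 ≡ 0 (mod 2).
  s_4 = 0 + 0 + 0 + 0 + 1 + 0 + 1 + 1 = 3 ≡ 1 (mod 2).
s = (0, 1, 0, 1)^T — this equals column 5 of H (binary 0101), so error is at position 5.
Correct: flip bit 5 of r = 010001001100101 to get c = 010011001100101.


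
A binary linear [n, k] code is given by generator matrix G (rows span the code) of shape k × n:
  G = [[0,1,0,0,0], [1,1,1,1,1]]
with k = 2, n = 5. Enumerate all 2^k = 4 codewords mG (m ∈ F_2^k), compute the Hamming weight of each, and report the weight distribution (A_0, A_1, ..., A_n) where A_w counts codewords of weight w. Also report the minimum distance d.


Weight distribution: A_0 = 1, A_1 = 1, A_4 = 1, A_5 = 1. Minimum distance d = 1.

Enumerate all 2^2 = 4 messages m ∈ F_2^2.
For each, compute codeword c = mG in F_2^5, then tally its weight.
  m = 00 → c = 00000, weight = 0.
  m = 10 → c = 01000, weight = 1.
  m = 01 → c = 11111, weight = 5.
  m = 11 → c = 10111, weight = 4.
Tally weights:
  weight 0: 1 codewords.
  weight 1: 1 codewords.
  weight 4: 1 codewords.
  weight 5: 1 codewords.
Minimum distance d = smallest w > 0 with A_w > 0 = 1.
Sanity: Σ A_w = 4 = 2^2 = 4 ✓.


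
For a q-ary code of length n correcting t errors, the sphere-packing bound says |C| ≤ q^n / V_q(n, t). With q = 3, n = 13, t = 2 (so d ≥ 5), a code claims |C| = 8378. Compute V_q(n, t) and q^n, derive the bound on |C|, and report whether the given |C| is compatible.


V_q(n, t) = 339, q^n = 1594323, Hamming bound = 4703, |C| = 8378 > bound (violated).

Step 1: Compute V_q(n, t) = Σ_{j=0}^2 C(n, j) (q−1)^j.
  j = 0: C(13,0)·(2)^0 = 1·1 = 1.
  j = 1: C(13,1)·(2)^1 = 13·2 = 26.
  j = 2: C(13,2)·(2)^2 = 78·4 = 312.
  V_q(n, t) = 1 + 26 + 312 = 339.
Step 2: q^n = 3^13 = 1594323.
Step 3: Hamming bound ⌊q^n / V_q(n,t)⌋ = ⌊1594323/339⌋ = 4703.
Step 4: Compare |C| = 8378 to 4703: violated.
The claimed |C| lies above the Hamming bound, so no 3-ary code of length 13 with d ≥ 5 can have 8378 codewords.


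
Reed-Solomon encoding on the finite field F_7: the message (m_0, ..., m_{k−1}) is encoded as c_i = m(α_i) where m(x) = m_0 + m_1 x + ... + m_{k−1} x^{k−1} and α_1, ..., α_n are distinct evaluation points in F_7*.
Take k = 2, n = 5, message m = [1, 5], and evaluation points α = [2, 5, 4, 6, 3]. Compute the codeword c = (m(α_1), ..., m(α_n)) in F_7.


c = [4, 5, 0, 3, 2]

Message polynomial: m(x) = 1 + 5·x (mod 7).
For each evaluation point α_i, compute m(α_i) mod 7:
  α_1 = 2: Horner steps 5 → 4, so m(2) = 4.
  α_2 = 5: Horner steps 5 → 5, so m(5) = 5.
  α_3 = 4: Horner steps 5 → 0, so m(4) = 0.
  α_4 = 6: Horner steps 5 → 3, so m(6) = 3.
  α_5 = 3: Horner steps 5 → 2, so m(3) = 2.
Codeword c = [4, 5, 0, 3, 2] ∈ F_7^5.


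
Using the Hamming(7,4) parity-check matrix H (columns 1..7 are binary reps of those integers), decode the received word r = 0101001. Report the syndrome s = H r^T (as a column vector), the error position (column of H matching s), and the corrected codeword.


s = (0, 0, 1)^T, error position = 1, corrected codeword c = 1101001

Compute s = H r^T mod 2 one row at a time:
  s_1 = 1 + 0 + 0 + 1 = 2 ≡ 0 (mod 2).
  s_2 = 1 + 0 + 0 + 1 = 2 ≡ 0 (mod 2).
  s_3 = 0 + 0 + 0 + 1 = 1 ≡ 1 (mod 2).
s = (0, 0, 1)^T — this equals column 1 of H (binary 001), so error is at position 1.
Correct: flip bit 1 of r = 0101001 to get c = 1101001.


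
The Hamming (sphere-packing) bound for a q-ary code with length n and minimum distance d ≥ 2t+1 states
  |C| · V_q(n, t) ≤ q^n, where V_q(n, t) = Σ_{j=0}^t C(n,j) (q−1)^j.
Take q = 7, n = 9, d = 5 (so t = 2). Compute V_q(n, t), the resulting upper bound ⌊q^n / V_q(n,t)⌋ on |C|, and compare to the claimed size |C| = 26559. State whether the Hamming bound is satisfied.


V_q(n, t) = 1351, q^n = 40353607, Hamming bound = 29869, |C| = 26559 ≤ bound (satisfied).

Step 1: Compute V_q(n, t) = Σ_{j=0}^2 C(n, j) (q−1)^j.
  j = 0: C(9,0)·(6)^0 = 1·1 = 1.
  j = 1: C(9,1)·(6)^1 = 9·6 = 54.
  j = 2: C(9,2)·(6)^2 = 36·36 = 1296.
  V_q(n, t) = 1 + 54 + 1296 = 1351.
Step 2: q^n = 7^9 = 40353607.
Step 3: Hamming bound ⌊q^n / V_q(n,t)⌋ = ⌊40353607/1351⌋ = 29869.
Step 4: Compare |C| = 26559 to 29869: satisfied.
The claimed |C| lies below the Hamming bound.


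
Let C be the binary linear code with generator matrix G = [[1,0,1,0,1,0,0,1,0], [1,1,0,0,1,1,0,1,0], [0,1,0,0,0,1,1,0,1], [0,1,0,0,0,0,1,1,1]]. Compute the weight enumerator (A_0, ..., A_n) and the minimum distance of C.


Weight distribution: A_0 = 1, A_2 = 1, A_3 = 4, A_4 = 4, A_5 = 4, A_6 = 1, A_8 = 1. Minimum distance d = 2.

Enumerate all 2^4 = 16 messages m ∈ F_2^4.
For each, compute codeword c = mG in F_2^9, then tally its weight.
  m = 0000 → c = 000000000, weight = 0.
  m = 1000 → c = 101010010, weight = 4.
  m = 0100 → c = 110011010, weight = 5.
  m = 1100 → c = 011001000, weight = 3.
  m = 0010 → c = 010001101, weight = 4.
  m = 1010 → c = 111011111, weight = 8.
  m = 0110 → c = 100010111, weight = 5.
  m = 1110 → c = 001000101, weight = 3.
  m = 0001 → c = 010000111, weight = 4.
  m = 1001 → c = 111010101, weight = 6.
  m = 0101 → c = 100011101, weight = 5.
  m = 1101 → c = 001001111, weight = 5.
  m = 0011 → c = 000001010, weight = 2.
  m = 1011 → c = 101011000, weight = 4.
  m = 0111 → c = 110010000, weight = 3.
  m = 1111 → c = 011000010, weight = 3.
Tally weights:
  weight 0: 1 codewords.
  weight 2: 1 codewords.
  weight 3: 4 codewords.
  weight 4: 4 codewords.
  weight 5: 4 codewords.
  weight 6: 1 codewords.
  weight 8: 1 codewords.
Minimum distance d = smallest w > 0 with A_w > 0 = 2.
Sanity: Σ A_w = 16 = 2^4 = 16 ✓.


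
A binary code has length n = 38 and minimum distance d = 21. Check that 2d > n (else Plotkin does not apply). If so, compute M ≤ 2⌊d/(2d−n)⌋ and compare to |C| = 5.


Plotkin bound M ≤ 10; given |C| = 5 ≤ bound (satisfied).

Check applicability: 2d = 42, n = 38.
2d − n = 4 > 0, so Plotkin applies.
Compute d/(2d−n) = 21/4 ≈ 5.2500.
⌊d/(2d−n)⌋ = 5.
Plotkin bound: M ≤ 2·5 = 10.
Given |C| = 5, check: satisfied.
This |C| is below the Plotkin bound.


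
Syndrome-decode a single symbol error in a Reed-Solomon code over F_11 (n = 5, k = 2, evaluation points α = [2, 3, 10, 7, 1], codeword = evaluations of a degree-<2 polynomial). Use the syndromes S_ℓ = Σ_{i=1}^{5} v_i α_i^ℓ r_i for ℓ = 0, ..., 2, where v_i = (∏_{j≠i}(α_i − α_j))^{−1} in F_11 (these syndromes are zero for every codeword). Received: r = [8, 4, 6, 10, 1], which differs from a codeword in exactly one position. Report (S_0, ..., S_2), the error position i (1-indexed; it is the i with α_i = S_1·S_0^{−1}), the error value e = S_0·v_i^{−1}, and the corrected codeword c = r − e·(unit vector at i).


S = (6, 5, 6), error at position 3, error magnitude e = 8, c = [8, 4, 9, 10, 1].

Step 1: column multipliers v_i = (∏_{j≠i}(α_i − α_j))^{−1} mod 11.
  i = 1 (α = 2): (2−3)(2−10)(2−7)(2−1) = (−1)·(−8)·(−5)·1 = −40 ≡ 4, so v_1 = 4^{−1} = 3 (mod 11).
  i = 2 (α = 3): (3−2)(3−10)(3−7)(3−1) = 1·(−7)·(−4)·2 = 56 ≡ 1, so v_2 = 1^{−1} = 1 (mod 11).
  i = 3 (α = 10): (10−2)(10−3)(10−7)(10−1) = 8·7·3·9 = 1512 ≡ 5, so v_3 = 5^{−1} = 9 (mod 11).
  i = 4 (α = 7): (7−2)(7−3)(7−10)(7−1) = 5·4·(−3)·6 = −360 ≡ 3, so v_4 = 3^{−1} = 4 (mod 11).
  i = 5 (α = 1): (1−2)(1−3)(1−10)(1−7) = (−1)·(−2)·(−9)·(−6) = 108 ≡ 9, so v_5 = 9^{−1} = 5 (mod 11).
  v = [3, 1, 9, 4, 5].
Step 2: syndromes of r = [8, 4, 6, 10, 1] (all sums mod 11).
  S_0 = Σ v_i r_i = 3·8 + 1·4 + 9·6 + 4·10 + 5·1 = 127 ≡ 6.
  S_1 = Σ v_i α_i r_i = 3·2·8 + 1·3·4 + 9·10·6 + 4·7·10 + 5·1·1 = 885 ≡ 5.
  α_i^2 mod 11 = [4, 9, 1, 5, 1].
  S_2 = Σ v_i α_i^2 r_i = 3·4·8 + 1·9·4 + 9·1·6 + 4·5·10 + 5·1·1 = 391 ≡ 6.
  S = (6, 5, 6) ≠ 0, so r is not a codeword (an error is present).
Step 3: locate the error. For a single error e at position i, S_ℓ = v_i·e·α_i^ℓ, so α_err = S_1/S_0.
  S_0^{−1} = 6^{−1} = 2 (mod 11), so α_err = 5·2 = 10 ≡ 10 = α_3. Error position i = 3.
  Consistency check: S_2/S_1 = 6·9 = 54 ≡ 10 = α_err ✓ (single-error assumption holds).
Step 4: error magnitude e = S_0/v_3 = S_0·∏_{j≠3}(α_3 − α_j) = 6·5 = 30 ≡ 8 (mod 11).
Step 5: correct position 3: c_3 = r_3 − e = 6 − 8 ≡ 9 (mod 11). Hence c = [8, 4, 9, 10, 1].
  Check: interpolating c through the α_i gives m(x) = 5 + 7·x (degree < 2) with m(α_i) = c_i for every i, so c is indeed a codeword.


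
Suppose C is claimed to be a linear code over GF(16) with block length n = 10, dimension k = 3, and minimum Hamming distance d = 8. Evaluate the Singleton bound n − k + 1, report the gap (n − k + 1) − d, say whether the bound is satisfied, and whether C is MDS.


Singleton RHS = n − k + 1 = 8, slack = 0, bound satisfied, MDS.

Singleton bound: d ≤ n − k + 1.
Here n = 10, k = 3, so n − k + 1 = 8.
Given d = 8, check d ≤ 8: YES.
Slack = (n − k + 1) − d = 0.
The code is MDS (slack = 0).
Description: the claimed parameters are [10, 3, 8]_16; such a code would be MDS (meets Singleton bound).


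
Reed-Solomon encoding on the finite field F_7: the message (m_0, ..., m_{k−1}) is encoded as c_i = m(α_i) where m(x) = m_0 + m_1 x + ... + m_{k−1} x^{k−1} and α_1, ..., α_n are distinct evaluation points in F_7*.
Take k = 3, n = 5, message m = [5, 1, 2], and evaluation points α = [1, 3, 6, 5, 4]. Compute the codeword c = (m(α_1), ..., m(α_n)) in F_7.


c = [1, 5, 6, 4, 6]

Message polynomial: m(x) = 5 + 1·x + 2·x^2 (mod 7).
For each evaluation point α_i, compute m(α_i) mod 7:
  α_1 = 1: Horner steps 2 → 3 → 1, so m(1) = 1.
  α_2 = 3: Horner steps 2 → 0 → 5, so m(3) = 5.
  α_3 = 6: Horner steps 2 → 6 → 6, so m(6) = 6.
  α_4 = 5: Horner steps 2 → 4 → 4, so m(5) = 4.
  α_5 = 4: Horner steps 2 → 2 → 6, so m(4) = 6.
Codeword c = [1, 5, 6, 4, 6] ∈ F_7^5.


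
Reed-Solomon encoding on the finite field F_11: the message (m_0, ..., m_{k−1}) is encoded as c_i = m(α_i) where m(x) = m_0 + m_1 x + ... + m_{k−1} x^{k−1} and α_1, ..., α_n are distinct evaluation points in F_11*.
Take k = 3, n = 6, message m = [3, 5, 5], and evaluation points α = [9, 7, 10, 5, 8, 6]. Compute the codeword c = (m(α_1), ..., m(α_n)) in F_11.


c = [2, 8, 3, 10, 0, 4]

Message polynomial: m(x) = 3 + 5·x + 5·x^2 (mod 11).
For each evaluation point α_i, compute m(α_i) mod 11:
  α_1 = 9: Horner steps 5 → 6 → 2, so m(9) = 2.
  α_2 = 7: Horner steps 5 → 7 → 8, so m(7) = 8.
  α_3 = 10: Horner steps 5 → 0 → 3, so m(10) = 3.
  α_4 = 5: Horner steps 5 → 8 → 10, so m(5) = 10.
  α_5 = 8: Horner steps 5 → 1 → 0, so m(8) = 0.
  α_6 = 6: Horner steps 5 → 2 → 4, so m(6) = 4.
Codeword c = [2, 8, 3, 10, 0, 4] ∈ F_11^6.


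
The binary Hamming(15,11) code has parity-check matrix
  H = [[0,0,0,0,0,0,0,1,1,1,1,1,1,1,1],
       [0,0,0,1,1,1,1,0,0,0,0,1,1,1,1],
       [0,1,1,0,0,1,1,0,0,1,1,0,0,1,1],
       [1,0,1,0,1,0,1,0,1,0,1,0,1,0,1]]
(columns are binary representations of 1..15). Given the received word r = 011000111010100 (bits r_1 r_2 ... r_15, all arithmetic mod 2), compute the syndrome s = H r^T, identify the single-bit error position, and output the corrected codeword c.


s = (0, 0, 0, 1)^T, error position = 1, corrected codeword c = 111000111010100

Compute s = H r^T mod 2 one row at a time:
  s_1 = 1 + 1 + 0 + 1 + 0 + 1 + 0 + 0 = 4 ≡ 0 (mod 2).
  s_2 = 0 + 0 + 0 + 1 + 0 + 1 + 0 + 0 = 2 ≡ 0 (mod 2).
  s_3 = 1 + 1 + 0 + 1 + 0 + 1 + 0 + 0 = 4 ≡ 0 (mod 2).
  s_4 = 0 + 1 + 0 + 1 + 1 + 1 + 1 + 0 = 5 ≡ 1 (mod 2).
s = (0, 0, 0, 1)^T — this equals column 1 of H (binary 0001), so error is at position 1.
Correct: flip bit 1 of r = 011000111010100 to get c = 111000111010100.


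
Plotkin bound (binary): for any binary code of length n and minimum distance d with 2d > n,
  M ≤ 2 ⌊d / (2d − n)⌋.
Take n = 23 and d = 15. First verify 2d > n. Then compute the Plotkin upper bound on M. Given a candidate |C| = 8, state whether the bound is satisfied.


Plotkin bound M ≤ 4; given |C| = 8 > bound (violated).

Check applicability: 2d = 30, n = 23.
2d − n = 7 > 0, so Plotkin applies.
Compute d/(2d−n) = 15/7 ≈ 2.1429.
⌊d/(2d−n)⌋ = 2.
Plotkin bound: M ≤ 2·2 = 4.
Given |C| = 8, check: VIOLATED.
This |C| is above the Plotkin bound, so no binary code with n = 23, d = 15 and 8 codewords exists.


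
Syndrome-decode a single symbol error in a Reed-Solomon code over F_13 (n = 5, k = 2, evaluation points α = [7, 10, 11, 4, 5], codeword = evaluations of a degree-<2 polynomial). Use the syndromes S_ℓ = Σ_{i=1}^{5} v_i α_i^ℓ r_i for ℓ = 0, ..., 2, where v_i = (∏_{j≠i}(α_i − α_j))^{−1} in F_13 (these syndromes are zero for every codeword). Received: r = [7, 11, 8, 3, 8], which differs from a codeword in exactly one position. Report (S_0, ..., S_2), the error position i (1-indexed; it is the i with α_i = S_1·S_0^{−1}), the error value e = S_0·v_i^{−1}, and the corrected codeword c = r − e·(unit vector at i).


S = (12, 8, 1), error at position 5, error magnitude e = 8, c = [7, 11, 8, 3, 0].

Step 1: column multipliers v_i = (∏_{j≠i}(α_i − α_j))^{−1} mod 13.
  i = 1 (α = 7): (7−10)(7−11)(7−4)(7−5) = (−3)·(−4)·3·2 = 72 ≡ 7, so v_1 = 7^{−1} = 2 (mod 13).
  i = 2 (α = 10): (10−7)(10−11)(10−4)(10−5) = 3·(−1)·6·5 = −90 ≡ 1, so v_2 = 1^{−1} = 1 (mod 13).
  i = 3 (α = 11): (11−7)(11−10)(11−4)(11−5) = 4·1·7·6 = 168 ≡ 12, so v_3 = 12^{−1} = 12 (mod 13).
  i = 4 (α = 4): (4−7)(4−10)(4−11)(4−5) = (−3)·(−6)·(−7)·(−1) = 126 ≡ 9, so v_4 = 9^{−1} = 3 (mod 13).
  i = 5 (α = 5): (5−7)(5−10)(5−11)(5−4) = (−2)·(−5)·(−6)·1 = −60 ≡ 5, so v_5 = 5^{−1} = 8 (mod 13).
  v = [2, 1, 12, 3, 8].
Step 2: syndromes of r = [7, 11, 8, 3, 8] (all sums mod 13).
  S_0 = Σ v_i r_i = 2·7 + 1·11 + 12·8 + 3·3 + 8·8 = 194 ≡ 12.
  S_1 = Σ v_i α_i r_i = 2·7·7 + 1·10·11 + 12·11·8 + 3·4·3 + 8·5·8 = 1620 ≡ 8.
  α_i^2 mod 13 = [10, 9, 4, 3, 12].
  S_2 = Σ v_i α_i^2 r_i = 2·10·7 + 1·9·11 + 12·4·8 + 3·3·3 + 8·12·8 = 1418 ≡ 1.
  S = (12, 8, 1) ≠ 0, so r is not a codeword (an error is present).
Step 3: locate the error. For a single error e at position i, S_ℓ = v_i·e·α_i^ℓ, so α_err = S_1/S_0.
  S_0^{−1} = 12^{−1} = 12 (mod 13), so α_err = 8·12 = 96 ≡ 5 = α_5. Error position i = 5.
  Consistency check: S_2/S_1 = 1·5 = 5 ≡ 5 = α_err ✓ (single-error assumption holds).
Step 4: error magnitude e = S_0/v_5 = S_0·∏_{j≠5}(α_5 − α_j) = 12·5 = 60 ≡ 8 (mod 13).
Step 5: correct position 5: c_5 = r_5 − e = 8 − 8 ≡ 0 (mod 13). Hence c = [7, 11, 8, 3, 0].
  Check: interpolating c through the α_i gives m(x) = 2 + 10·x (degree < 2) with m(α_i) = c_i for every i, so c is indeed a codeword.


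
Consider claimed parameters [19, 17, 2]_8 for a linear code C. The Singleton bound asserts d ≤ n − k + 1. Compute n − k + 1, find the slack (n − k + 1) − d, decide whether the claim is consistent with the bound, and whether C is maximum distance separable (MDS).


Singleton RHS = n − k + 1 = 3, slack = 1, bound satisfied, not MDS.

Singleton bound: d ≤ n − k + 1.
Here n = 19, k = 17, so n − k + 1 = 3.
Given d = 2, check d ≤ 3: YES.
Slack = (n − k + 1) − d = 1.
The code is NOT MDS (slack = 1 > 0).
Description: the claimed parameters are [19, 17, 2]_8; such a code would be non-MDS.


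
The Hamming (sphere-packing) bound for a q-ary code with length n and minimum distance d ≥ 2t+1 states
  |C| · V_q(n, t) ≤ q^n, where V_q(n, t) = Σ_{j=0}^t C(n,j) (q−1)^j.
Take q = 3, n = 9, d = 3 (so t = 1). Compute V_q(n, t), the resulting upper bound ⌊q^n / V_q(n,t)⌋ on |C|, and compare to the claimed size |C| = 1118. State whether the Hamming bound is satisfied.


V_q(n, t) = 19, q^n = 19683, Hamming bound = 1035, |C| = 1118 > bound (violated).

Step 1: Compute V_q(n, t) = Σ_{j=0}^1 C(n, j) (q−1)^j.
  j = 0: C(9,0)·(2)^0 = 1·1 = 1.
  j = 1: C(9,1)·(2)^1 = 9·2 = 18.
  V_q(n, t) = 1 + 18 = 19.
Step 2: q^n = 3^9 = 19683.
Step 3: Hamming bound ⌊q^n / V_q(n,t)⌋ = ⌊19683/19⌋ = 1035.
Step 4: Compare |C| = 1118 to 1035: violated.
The claimed |C| lies above the Hamming bound, so no 3-ary code of length 9 with d ≥ 3 can have 1118 codewords.


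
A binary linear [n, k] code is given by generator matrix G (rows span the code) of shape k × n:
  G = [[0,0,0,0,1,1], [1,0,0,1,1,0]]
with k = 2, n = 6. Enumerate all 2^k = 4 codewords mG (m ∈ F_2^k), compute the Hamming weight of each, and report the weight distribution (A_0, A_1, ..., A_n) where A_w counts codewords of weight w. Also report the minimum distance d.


Weight distribution: A_0 = 1, A_2 = 1, A_3 = 2. Minimum distance d = 2.

Enumerate all 2^2 = 4 messages m ∈ F_2^2.
For each, compute codeword c = mG in F_2^6, then tally its weight.
  m = 00 → c = 000000, weight = 0.
  m = 10 → c = 000011, weight = 2.
  m = 01 → c = 100110, weight = 3.
  m = 11 → c = 100101, weight = 3.
Tally weights:
  weight 0: 1 codewords.
  weight 2: 1 codewords.
  weight 3: 2 codewords.
Minimum distance d = smallest w > 0 with A_w > 0 = 2.
Sanity: Σ A_w = 4 = 2^2 = 4 ✓.


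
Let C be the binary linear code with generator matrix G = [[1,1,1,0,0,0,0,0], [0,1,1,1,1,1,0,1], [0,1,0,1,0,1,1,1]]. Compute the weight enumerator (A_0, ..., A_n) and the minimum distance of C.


Weight distribution: A_0 = 1, A_3 = 2, A_4 = 1, A_5 = 2, A_6 = 2. Minimum distance d = 3.

Enumerate all 2^3 = 8 messages m ∈ F_2^3.
For each, compute codeword c = mG in F_2^8, then tally its weight.
  m = 000 → c = 00000000, weight = 0.
  m = 100 → c = 11100000, weight = 3.
  m = 010 → c = 01111101, weight = 6.
  m = 110 → c = 10011101, weight = 5.
  m = 001 → c = 01010111, weight = 5.
  m = 101 → c = 10110111, weight = 6.
  m = 011 → c = 00101010, weight = 3.
  m = 111 → c = 11001010, weight = 4.
Tally weights:
  weight 0: 1 codewords.
  weight 3: 2 codewords.
  weight 4: 1 codewords.
  weight 5: 2 codewords.
  weight 6: 2 codewords.
Minimum distance d = smallest w > 0 with A_w > 0 = 3.
Sanity: Σ A_w = 8 = 2^3 = 8 ✓.


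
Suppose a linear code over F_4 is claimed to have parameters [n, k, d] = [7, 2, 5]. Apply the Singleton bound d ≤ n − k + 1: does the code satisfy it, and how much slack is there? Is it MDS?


Singleton RHS = n − k + 1 = 6, slack = 1, bound satisfied, not MDS.

Singleton bound: d ≤ n − k + 1.
Here n = 7, k = 2, so n − k + 1 = 6.
Given d = 5, check d ≤ 6: YES.
Slack = (n − k + 1) − d = 1.
The code is NOT MDS (slack = 1 > 0).
Description: the claimed parameters are [7, 2, 5]_4; such a code would be non-MDS.


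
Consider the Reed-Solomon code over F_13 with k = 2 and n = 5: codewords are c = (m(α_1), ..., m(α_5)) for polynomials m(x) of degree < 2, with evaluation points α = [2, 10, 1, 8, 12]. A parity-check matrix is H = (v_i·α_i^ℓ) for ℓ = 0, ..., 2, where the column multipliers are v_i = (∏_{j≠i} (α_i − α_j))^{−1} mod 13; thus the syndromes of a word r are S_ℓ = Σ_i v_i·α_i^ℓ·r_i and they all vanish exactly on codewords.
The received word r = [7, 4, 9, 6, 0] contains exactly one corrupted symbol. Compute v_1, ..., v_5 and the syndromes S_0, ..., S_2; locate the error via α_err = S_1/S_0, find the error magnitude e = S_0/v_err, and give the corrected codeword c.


S = (1, 8, 12), error at position 4, error magnitude e = 11, c = [7, 4, 9, 8, 0].

Step 1: column multipliers v_i = (∏_{j≠i}(α_i − α_j))^{−1} mod 13.
  i = 1 (α = 2): (2−10)(2−1)(2−8)(2−12) = (−8)·1·(−6)·(−10) = −480 ≡ 1, so v_1 = 1^{−1} = 1 (mod 13).
  i = 2 (α = 10): (10−2)(10−1)(10−8)(10−12) = 8·9·2·(−2) = −288 ≡ 11, so v_2 = 11^{−1} = 6 (mod 13).
  i = 3 (α = 1): (1−2)(1−10)(1−8)(1−12) = (−1)·(−9)·(−7)·(−11) = 693 ≡ 4, so v_3 = 4^{−1} = 10 (mod 13).
  i = 4 (α = 8): (8−2)(8−10)(8−1)(8−12) = 6·(−2)·7·(−4) = 336 ≡ 11, so v_4 = 11^{−1} = 6 (mod 13).
  i = 5 (α = 12): (12−2)(12−10)(12−1)(12−8) = 10·2·11·4 = 880 ≡ 9, so v_5 = 9^{−1} = 3 (mod 13).
  v = [1, 6, 10, 6, 3].
Step 2: syndromes of r = [7, 4, 9, 6, 0] (all sums mod 13).
  S_0 = Σ v_i r_i = 1·7 + 6·4 + 10·9 + 6·6 + 3·0 = 157 ≡ 1.
  S_1 = Σ v_i α_i r_i = 1·2·7 + 6·10·4 + 10·1·9 + 6·8·6 + 3·12·0 = 632 ≡ 8.
  α_i^2 mod 13 = [4, 9, 1, 12, 1].
  S_2 = Σ v_i α_i^2 r_i = 1·4·7 + 6·9·4 + 10·1·9 + 6·12·6 + 3·1·0 = 766 ≡ 12.
  S = (1, 8, 12) ≠ 0, so r is not a codeword (an error is present).
Step 3: locate the error. For a single error e at position i, S_ℓ = v_i·e·α_i^ℓ, so α_err = S_1/S_0.
  S_0^{−1} = 1^{−1} = 1 (mod 13), so α_err = 8·1 = 8 ≡ 8 = α_4. Error position i = 4.
  Consistency check: S_2/S_1 = 12·5 = 60 ≡ 8 = α_err ✓ (single-error assumption holds).
Step 4: error magnitude e = S_0/v_4 = S_0·∏_{j≠4}(α_4 − α_j) = 1·11 = 11 ≡ 11 (mod 13).
Step 5: correct position 4: c_4 = r_4 − e = 6 − 11 ≡ 8 (mod 13). Hence c = [7, 4, 9, 8, 0].
  Check: interpolating c through the α_i gives m(x) = 11 + 11·x (degree < 2) with m(α_i) = c_i for every i, so c is indeed a codeword.


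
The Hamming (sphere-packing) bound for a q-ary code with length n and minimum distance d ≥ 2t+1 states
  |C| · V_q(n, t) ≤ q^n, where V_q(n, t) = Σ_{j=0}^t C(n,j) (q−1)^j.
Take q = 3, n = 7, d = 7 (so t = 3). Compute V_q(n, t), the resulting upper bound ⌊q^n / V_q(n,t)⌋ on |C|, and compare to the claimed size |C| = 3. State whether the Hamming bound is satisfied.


V_q(n, t) = 379, q^n = 2187, Hamming bound = 5, |C| = 3 ≤ bound (satisfied).

Step 1: Compute V_q(n, t) = Σ_{j=0}^3 C(n, j) (q−1)^j.
  j = 0: C(7,0)·(2)^0 = 1·1 = 1.
  j = 1: C(7,1)·(2)^1 = 7·2 = 14.
  j = 2: C(7,2)·(2)^2 = 21·4 = 84.
  j = 3: C(7,3)·(2)^3 = 35·8 = 280.
  V_q(n, t) = 1 + 14 + 84 + 280 = 379.
Step 2: q^n = 3^7 = 2187.
Step 3: Hamming bound ⌊q^n / V_q(n,t)⌋ = ⌊2187/379⌋ = 5.
Step 4: Compare |C| = 3 to 5: satisfied.
The claimed |C| lies below the Hamming bound.


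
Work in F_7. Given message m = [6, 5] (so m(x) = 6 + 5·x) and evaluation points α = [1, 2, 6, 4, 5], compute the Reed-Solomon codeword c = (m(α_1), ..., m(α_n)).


c = [4, 2, 1, 5, 3]

Message polynomial: m(x) = 6 + 5·x (mod 7).
For each evaluation point α_i, compute m(α_i) mod 7:
  α_1 = 1: Horner steps 5 → 4, so m(1) = 4.
  α_2 = 2: Horner steps 5 → 2, so m(2) = 2.
  α_3 = 6: Horner steps 5 → 1, so m(6) = 1.
  α_4 = 4: Horner steps 5 → 5, so m(4) = 5.
  α_5 = 5: Horner steps 5 → 3, so m(5) = 3.
Codeword c = [4, 2, 1, 5, 3] ∈ F_7^5.


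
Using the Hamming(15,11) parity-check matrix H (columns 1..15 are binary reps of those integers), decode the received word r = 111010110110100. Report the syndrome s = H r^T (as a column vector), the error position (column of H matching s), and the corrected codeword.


s = (0, 1, 1, 0)^T, error position = 6, corrected codeword c = 111011110110100

Compute s = H r^T mod 2 one row at a time:
  s_1 = 1 + 0 + 1 + 1 + 0 + 1 + 0 + 0 = 4 ≡ 0 (mod 2).
  s_2 = 0 + 1 + 0 + 1 + 0 + 1 + 0 + 0 = 3 ≡ 1 (mod 2).
  s_3 = 1 + 1 + 0 + 1 + 1 + 1 + 0 + 0 = 5 ≡ 1 (mod 2).
  s_4 = 1 + 1 + 1 + 1 + 0 + 1 + 1 + 0 = 6 ≡ 0 (mod 2).
s = (0, 1, 1, 0)^T — this equals column 6 of H (binary 0110), so error is at position 6.
Correct: flip bit 6 of r = 111010110110100 to get c = 111011110110100.


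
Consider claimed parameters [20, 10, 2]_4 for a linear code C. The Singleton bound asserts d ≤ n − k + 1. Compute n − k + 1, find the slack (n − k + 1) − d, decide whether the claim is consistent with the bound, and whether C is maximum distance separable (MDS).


Singleton RHS = n − k + 1 = 11, slack = 9, bound satisfied, not MDS.

Singleton bound: d ≤ n − k + 1.
Here n = 20, k = 10, so n − k + 1 = 11.
Given d = 2, check d ≤ 11: YES.
Slack = (n − k + 1) − d = 9.
The code is NOT MDS (slack = 9 > 0).
Description: the claimed parameters are [20, 10, 2]_4; such a code would be non-MDS.


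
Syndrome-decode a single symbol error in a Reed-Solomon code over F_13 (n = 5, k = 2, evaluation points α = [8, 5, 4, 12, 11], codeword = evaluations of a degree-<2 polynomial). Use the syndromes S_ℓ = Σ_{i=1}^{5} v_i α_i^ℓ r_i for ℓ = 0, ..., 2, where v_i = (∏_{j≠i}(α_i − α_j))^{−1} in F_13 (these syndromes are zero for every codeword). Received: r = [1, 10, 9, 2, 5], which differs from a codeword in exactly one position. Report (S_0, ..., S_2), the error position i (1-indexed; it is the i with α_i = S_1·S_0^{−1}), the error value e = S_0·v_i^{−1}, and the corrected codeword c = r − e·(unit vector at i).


S = (3, 12, 9), error at position 3, error magnitude e = 9, c = [1, 10, 0, 2, 5].

Step 1: column multipliers v_i = (∏_{j≠i}(α_i − α_j))^{−1} mod 13.
  i = 1 (α = 8): (8−5)(8−4)(8−12)(8−11) = 3·4·(−4)·(−3) = 144 ≡ 1, so v_1 = 1^{−1} = 1 (mod 13).
  i = 2 (α = 5): (5−8)(5−4)(5−12)(5−11) = (−3)·1·(−7)·(−6) = −126 ≡ 4, so v_2 = 4^{−1} = 10 (mod 13).
  i = 3 (α = 4): (4−8)(4−5)(4−12)(4−11) = (−4)·(−1)·(−8)·(−7) = 224 ≡ 3, so v_3 = 3^{−1} = 9 (mod 13).
  i = 4 (α = 12): (12−8)(12−5)(12−4)(12−11) = 4·7·8·1 = 224 ≡ 3, so v_4 = 3^{−1} = 9 (mod 13).
  i = 5 (α = 11): (11−8)(11−5)(11−4)(11−12) = 3·6·7·(−1) = −126 ≡ 4, so v_5 = 4^{−1} = 10 (mod 13).
  v = [1, 10, 9, 9, 10].
Step 2: syndromes of r = [1, 10, 9, 2, 5] (all sums mod 13).
  S_0 = Σ v_i r_i = 1·1 + 10·10 + 9·9 + 9·2 + 10·5 = 250 ≡ 3.
  S_1 = Σ v_i α_i r_i = 1·8·1 + 10·5·10 + 9·4·9 + 9·12·2 + 10·11·5 = 1598 ≡ 12.
  α_i^2 mod 13 = [12, 12, 3, 1, 4].
  S_2 = Σ v_i α_i^2 r_i = 1·12·1 + 10·12·10 + 9·3·9 + 9·1·2 + 10·4·5 = 1673 ≡ 9.
  S = (3, 12, 9) ≠ 0, so r is not a codeword (an error is present).
Step 3: locate the error. For a single error e at position i, S_ℓ = v_i·e·α_i^ℓ, so α_err = S_1/S_0.
  S_0^{−1} = 3^{−1} = 9 (mod 13), so α_err = 12·9 = 108 ≡ 4 = α_3. Error position i = 3.
  Consistency check: S_2/S_1 = 9·12 = 108 ≡ 4 = α_err ✓ (single-error assumption holds).
Step 4: error magnitude e = S_0/v_3 = S_0·∏_{j≠3}(α_3 − α_j) = 3·3 = 9 ≡ 9 (mod 13).
Step 5: correct position 3: c_3 = r_3 − e = 9 − 9 ≡ 0 (mod 13). Hence c = [1, 10, 0, 2, 5].
  Check: interpolating c through the α_i gives m(x) = 12 + 10·x (degree < 2) with m(α_i) = c_i for every i, so c is indeed a codeword.


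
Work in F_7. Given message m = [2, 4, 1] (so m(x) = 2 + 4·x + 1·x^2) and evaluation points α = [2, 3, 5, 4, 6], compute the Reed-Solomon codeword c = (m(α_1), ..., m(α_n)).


c = [0, 2, 5, 6, 6]

Message polynomial: m(x) = 2 + 4·x + 1·x^2 (mod 7).
For each evaluation point α_i, compute m(α_i) mod 7:
  α_1 = 2: Horner steps 1 → 6 → 0, so m(2) = 0.
  α_2 = 3: Horner steps 1 → 0 → 2, so m(3) = 2.
  α_3 = 5: Horner steps 1 → 2 → 5, so m(5) = 5.
  α_4 = 4: Horner steps 1 → 1 → 6, so m(4) = 6.
  α_5 = 6: Horner steps 1 → 3 → 6, so m(6) = 6.
Codeword c = [0, 2, 5, 6, 6] ∈ F_7^5.


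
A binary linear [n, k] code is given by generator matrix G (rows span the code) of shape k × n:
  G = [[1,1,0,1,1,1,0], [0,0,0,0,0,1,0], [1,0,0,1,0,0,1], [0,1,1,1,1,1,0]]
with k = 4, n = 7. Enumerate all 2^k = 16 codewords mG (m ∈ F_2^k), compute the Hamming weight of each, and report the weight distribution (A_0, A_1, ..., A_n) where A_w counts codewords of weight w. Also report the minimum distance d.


Weight distribution: A_0 = 1, A_1 = 1, A_2 = 1, A_3 = 4, A_4 = 5, A_5 = 3, A_6 = 1. Minimum distance d = 1.

Enumerate all 2^4 = 16 messages m ∈ F_2^4.
For each, compute codeword c = mG in F_2^7, then tally its weight.
  m = 0000 → c = 0000000, weight = 0.
  m = 1000 → c = 1101110, weight = 5.
  m = 0100 → c = 0000010, weight = 1.
  m = 1100 → c = 1101100, weight = 4.
  m = 0010 → c = 1001001, weight = 3.
  m = 1010 → c = 0100111, weight = 4.
  m = 0110 → c = 1001011, weight = 4.
  m = 1110 → c = 0100101, weight = 3.
  m = 0001 → c = 0111110, weight = 5.
  m = 1001 → c = 1010000, weight = 2.
  m = 0101 → c = 0111100, weight = 4.
  m = 1101 → c = 1010010, weight = 3.
  m = 0011 → c = 1110111, weight = 6.
  m = 1011 → c = 0011001, weight = 3.
  m = 0111 → c = 1110101, weight = 5.
  m = 1111 → c = 0011011, weight = 4.
Tally weights:
  weight 0: 1 codewords.
  weight 1: 1 codewords.
  weight 2: 1 codewords.
  weight 3: 4 codewords.
  weight 4: 5 codewords.
  weight 5: 3 codewords.
  weight 6: 1 codewords.
Minimum distance d = smallest w > 0 with A_w > 0 = 1.
Sanity: Σ A_w = 16 = 2^4 = 16 ✓.


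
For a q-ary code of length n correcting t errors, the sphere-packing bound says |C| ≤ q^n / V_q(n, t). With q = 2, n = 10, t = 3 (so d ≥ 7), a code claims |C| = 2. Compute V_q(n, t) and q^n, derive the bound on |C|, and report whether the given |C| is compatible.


V_q(n, t) = 176, q^n = 1024, Hamming bound = 5, |C| = 2 ≤ bound (satisfied).

Step 1: Compute V_q(n, t) = Σ_{j=0}^3 C(n, j) (q−1)^j.
  j = 0: C(10,0)·(1)^0 = 1·1 = 1.
  j = 1: C(10,1)·(1)^1 = 10·1 = 10.
  j = 2: C(10,2)·(1)^2 = 45·1 = 45.
  j = 3: C(10,3)·(1)^3 = 120·1 = 120.
  V_q(n, t) = 1 + 10 + 45 + 120 = 176.
Step 2: q^n = 2^10 = 1024.
Step 3: Hamming bound ⌊q^n / V_q(n,t)⌋ = ⌊1024/176⌋ = 5.
Step 4: Compare |C| = 2 to 5: satisfied.
The claimed |C| lies below the Hamming bound.


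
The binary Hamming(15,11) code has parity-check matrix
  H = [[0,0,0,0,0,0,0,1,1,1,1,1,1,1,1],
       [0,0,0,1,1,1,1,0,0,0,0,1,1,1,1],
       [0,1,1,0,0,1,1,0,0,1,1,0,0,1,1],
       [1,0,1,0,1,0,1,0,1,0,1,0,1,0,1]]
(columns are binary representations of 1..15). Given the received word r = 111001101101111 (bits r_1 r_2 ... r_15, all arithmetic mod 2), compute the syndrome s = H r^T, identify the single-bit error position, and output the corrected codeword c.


s = (0, 0, 1, 0)^T, error position = 2, corrected codeword c = 101001101101111

Compute s = H r^T mod 2 one row at a time:
  s_1 = 0 + 1 + 1 + 0 + 1 + 1 + 1 + 1 = 6 ≡ 0 (mod 2).
  s_2 = 0 + 0 + 1 + 1 + 1 + 1 + 1 + 1 = 6 ≡ 0 (mod 2).
  s_3 = 1 + 1 + 1 + 1 + 1 + 0 + 1 + 1 = 7 ≡ 1 (mod 2).
  s_4 = 1 + 1 + 0 + 1 + 1 + 0 + 1 + 1 = 6 ≡ 0 (mod 2).
s = (0, 0, 1, 0)^T — this equals column 2 of H (binary 0010), so error is at position 2.
Correct: flip bit 2 of r = 111001101101111 to get c = 101001101101111.


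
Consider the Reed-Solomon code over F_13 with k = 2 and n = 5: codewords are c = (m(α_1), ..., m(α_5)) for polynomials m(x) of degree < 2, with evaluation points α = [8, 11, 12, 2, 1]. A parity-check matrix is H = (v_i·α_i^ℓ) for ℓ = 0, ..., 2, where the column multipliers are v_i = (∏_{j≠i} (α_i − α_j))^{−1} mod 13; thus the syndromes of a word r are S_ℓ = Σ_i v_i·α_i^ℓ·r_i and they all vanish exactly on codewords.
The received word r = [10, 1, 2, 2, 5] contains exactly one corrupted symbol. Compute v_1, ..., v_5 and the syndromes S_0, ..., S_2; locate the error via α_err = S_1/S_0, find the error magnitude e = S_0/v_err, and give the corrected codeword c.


S = (11, 2, 11), error at position 3, error magnitude e = 4, c = [10, 1, 11, 2, 5].

Step 1: column multipliers v_i = (∏_{j≠i}(α_i − α_j))^{−1} mod 13.
  i = 1 (α = 8): (8−11)(8−12)(8−2)(8−1) = (−3)·(−4)·6·7 = 504 ≡ 10, so v_1 = 10^{−1} = 4 (mod 13).
  i = 2 (α = 11): (11−8)(11−12)(11−2)(11−1) = 3·(−1)·9·10 = −270 ≡ 3, so v_2 = 3^{−1} = 9 (mod 13).
  i = 3 (α = 12): (12−8)(12−11)(12−2)(12−1) = 4·1·10·11 = 440 ≡ 11, so v_3 = 11^{−1} = 6 (mod 13).
  i = 4 (α = 2): (2−8)(2−11)(2−12)(2−1) = (−6)·(−9)·(−10)·1 = −540 ≡ 6, so v_4 = 6^{−1} = 11 (mod 13).
  i = 5 (α = 1): (1−8)(1−11)(1−12)(1−2) = (−7)·(−10)·(−11)·(−1) = 770 ≡ 3, so v_5 = 3^{−1} = 9 (mod 13).
  v = [4, 9, 6, 11, 9].
Step 2: syndromes of r = [10, 1, 2, 2, 5] (all sums mod 13).
  S_0 = Σ v_i r_i = 4·10 + 9·1 + 6·2 + 11·2 + 9·5 = 128 ≡ 11.
  S_1 = Σ v_i α_i r_i = 4·8·10 + 9·11·1 + 6·12·2 + 11·2·2 + 9·1·5 = 652 ≡ 2.
  α_i^2 mod 13 = [12, 4, 1, 4, 1].
  S_2 = Σ v_i α_i^2 r_i = 4·12·10 + 9·4·1 + 6·1·2 + 11·4·2 + 9·1·5 = 661 ≡ 11.
  S = (11, 2, 11) ≠ 0, so r is not a codeword (an error is present).
Step 3: locate the error. For a single error e at position i, S_ℓ = v_i·e·α_i^ℓ, so α_err = S_1/S_0.
  S_0^{−1} = 11^{−1} = 6 (mod 13), so α_err = 2·6 = 12 ≡ 12 = α_3. Error position i = 3.
  Consistency check: S_2/S_1 = 11·7 = 77 ≡ 12 = α_err ✓ (single-error assumption holds).
Step 4: error magnitude e = S_0/v_3 = S_0·∏_{j≠3}(α_3 − α_j) = 11·11 = 121 ≡ 4 (mod 13).
Step 5: correct position 3: c_3 = r_3 − e = 2 − 4 ≡ 11 (mod 13). Hence c = [10, 1, 11, 2, 5].
  Check: interpolating c through the α_i gives m(x) = 8 + 10·x (degree < 2) with m(α_i) = c_i for every i, so c is indeed a codeword.


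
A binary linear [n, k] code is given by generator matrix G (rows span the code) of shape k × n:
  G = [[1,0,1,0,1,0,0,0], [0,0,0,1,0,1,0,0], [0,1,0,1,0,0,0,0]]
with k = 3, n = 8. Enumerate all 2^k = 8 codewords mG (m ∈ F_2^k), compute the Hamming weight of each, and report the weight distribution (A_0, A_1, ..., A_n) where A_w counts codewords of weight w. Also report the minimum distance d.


Weight distribution: A_0 = 1, A_2 = 3, A_3 = 1, A_5 = 3. Minimum distance d = 2.

Enumerate all 2^3 = 8 messages m ∈ F_2^3.
For each, compute codeword c = mG in F_2^8, then tally its weight.
  m = 000 → c = 00000000, weight = 0.
  m = 100 → c = 10101000, weight = 3.
  m = 010 → c = 00010100, weight = 2.
  m = 110 → c = 10111100, weight = 5.
  m = 001 → c = 01010000, weight = 2.
  m = 101 → c = 11111000, weight = 5.
  m = 011 → c = 01000100, weight = 2.
  m = 111 → c = 11101100, weight = 5.
Tally weights:
  weight 0: 1 codewords.
  weight 2: 3 codewords.
  weight 3: 1 codewords.
  weight 5: 3 codewords.
Minimum distance d = smallest w > 0 with A_w > 0 = 2.
Sanity: Σ A_w = 8 = 2^3 = 8 ✓.
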